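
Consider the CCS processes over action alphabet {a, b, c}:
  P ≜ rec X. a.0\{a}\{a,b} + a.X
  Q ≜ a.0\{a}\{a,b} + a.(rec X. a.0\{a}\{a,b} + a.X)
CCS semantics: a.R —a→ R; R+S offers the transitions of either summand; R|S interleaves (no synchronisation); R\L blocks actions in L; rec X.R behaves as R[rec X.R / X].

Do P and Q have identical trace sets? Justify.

LTS(P): 2 reachable states
  u0 = rec X. a.0\{a}\{a,b} + a.X | =a=> u0, =a=> u1
  u1 = 0\{a}\{a,b} | ∅
LTS(Q): 3 reachable states
  v0 = a.0\{a}\{a,b} + a.(rec X. a.0\{a}\{a,b} + a.X) | =a=> v1, =a=> v2
  v1 = 0\{a}\{a,b} | ∅
  v2 = rec X. a.0\{a}\{a,b} + a.X | =a=> v1, =a=> v2
Bisimilarity quotient blocks:
  B0 = {u0, v0, v2}
  B1 = {u1, v1}
u0 ∈ B0, v0 ∈ B0 → same block
Bisimilar ⇒ trace-equivalent.

YES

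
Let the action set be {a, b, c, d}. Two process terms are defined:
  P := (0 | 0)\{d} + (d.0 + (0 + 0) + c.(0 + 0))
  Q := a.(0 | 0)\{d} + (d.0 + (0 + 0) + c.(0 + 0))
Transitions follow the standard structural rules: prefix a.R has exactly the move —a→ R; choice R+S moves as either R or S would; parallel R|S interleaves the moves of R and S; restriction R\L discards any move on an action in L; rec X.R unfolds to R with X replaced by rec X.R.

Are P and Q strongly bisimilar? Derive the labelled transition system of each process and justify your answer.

NO

P's transition system — 3 states:
  m0 = (0 | 0)\{d} + (d.0 + (0 + 0) + c.(0 + 0)) ⊢ —c→ m1, —d→ m2
  m1 = 0 + 0 ⊢ ·
  m2 = 0 ⊢ ·
Q's transition system — 4 states:
  n0 = a.(0 | 0)\{d} + (d.0 + (0 + 0) + c.(0 + 0)) ⊢ —a→ n1, —c→ n2, —d→ n3
  n1 = (0 | 0)\{d} ⊢ ·
  n2 = 0 + 0 ⊢ ·
  n3 = 0 ⊢ ·
Coarsest stable partition (strong bisimilarity classes):
  B0 = {m0}
  B1 = {m1, m2, n1, n2, n3}
  B2 = {n0}
m0 ∈ B0, n0 ∈ B2 → different blocks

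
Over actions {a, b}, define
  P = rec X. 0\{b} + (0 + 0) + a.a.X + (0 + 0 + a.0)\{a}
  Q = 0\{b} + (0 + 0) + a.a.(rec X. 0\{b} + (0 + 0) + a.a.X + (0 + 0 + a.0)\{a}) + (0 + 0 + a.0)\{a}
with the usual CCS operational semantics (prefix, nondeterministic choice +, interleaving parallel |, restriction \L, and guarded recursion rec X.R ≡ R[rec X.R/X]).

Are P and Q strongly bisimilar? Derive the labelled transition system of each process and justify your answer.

P's transition system — 2 states:
  m0 = rec X. 0\{b} + (0 + 0) + a.a.X + (0 + 0 + a.0)\{a} has moves ··a··> m1
  m1 = a.(rec X. 0\{b} + (0 + 0) + a.a.X + (0 + 0 + a.0)\{a}) has moves ··a··> m0
Q's transition system — 3 states:
  n0 = 0\{b} + (0 + 0) + a.a.(rec X. 0\{b} + (0 + 0) + a.a.X + (0 + 0 + a.0)\{a}) + (0 + 0 + a.0)\{a} has moves ··a··> n1
  n1 = a.(rec X. 0\{b} + (0 + 0) + a.a.X + (0 + 0 + a.0)\{a}) has moves ··a··> n2
  n2 = rec X. 0\{b} + (0 + 0) + a.a.X + (0 + 0 + a.0)\{a} has moves ··a··> n1
Coarsest stable partition (strong bisimilarity classes):
  B0 = {m0, m1, n0, n1, n2}
m0 ∈ B0, n0 ∈ B0 → same block

bisimilar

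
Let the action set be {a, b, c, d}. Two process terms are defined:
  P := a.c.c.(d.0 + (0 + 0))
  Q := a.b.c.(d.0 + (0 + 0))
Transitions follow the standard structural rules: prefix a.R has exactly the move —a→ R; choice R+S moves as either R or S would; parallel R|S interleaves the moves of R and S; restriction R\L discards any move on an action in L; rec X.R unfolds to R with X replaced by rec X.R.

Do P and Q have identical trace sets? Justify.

traces(P) ≠ traces(Q) — witness ⟨ac⟩

P's transition system — 5 states:
  m0 = a.c.c.(d.0 + (0 + 0)) :: —a→ m1
  m1 = c.c.(d.0 + (0 + 0)) :: —c→ m2
  m2 = c.(d.0 + (0 + 0)) :: —c→ m3
  m3 = d.0 + (0 + 0) :: —d→ m4
  m4 = 0 :: ∅
Q's transition system — 5 states:
  n0 = a.b.c.(d.0 + (0 + 0)) :: —a→ n1
  n1 = b.c.(d.0 + (0 + 0)) :: —b→ n2
  n2 = c.(d.0 + (0 + 0)) :: —c→ n3
  n3 = d.0 + (0 + 0) :: —d→ n4
  n4 = 0 :: ∅
Executing ac from P (initial set {m0}):
  after a @ step 1: {m1}
  after c @ step 2: {m2}
  — P admits the full trace.
Executing ac from Q (initial set {n0}):
  after a @ step 1: {n1}
  after c @ step 2: ∅ (Q stuck)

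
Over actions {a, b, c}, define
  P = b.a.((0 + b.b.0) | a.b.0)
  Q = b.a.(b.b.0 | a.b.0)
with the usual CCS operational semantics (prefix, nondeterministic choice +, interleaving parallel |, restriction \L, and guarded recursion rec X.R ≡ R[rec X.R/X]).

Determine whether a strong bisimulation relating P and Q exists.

P's transition system — 11 states:
  p0 = b.a.((0 + b.b.0) | a.b.0) ⊢ —b→ p1
  p1 = a.((0 + b.b.0) | a.b.0) ⊢ —a→ p2
  p2 = (0 + b.b.0) | a.b.0 ⊢ —a→ p3, —b→ p4
  p3 = (0 + b.b.0) | b.0 ⊢ —b→ p5, —b→ p6
  p4 = b.0 | a.b.0 ⊢ —a→ p6, —b→ p7
  p5 = (0 + b.b.0) | 0 ⊢ —b→ p8
  p6 = b.0 | b.0 ⊢ —b→ p8, —b→ p9
  p7 = 0 | a.b.0 ⊢ —a→ p9
  p8 = b.0 | 0 ⊢ —b→ p10
  p9 = 0 | b.0 ⊢ —b→ p10
  p10 = 0 | 0 ⊢ stopped
Q's transition system — 11 states:
  q0 = b.a.(b.b.0 | a.b.0) ⊢ —b→ q1
  q1 = a.(b.b.0 | a.b.0) ⊢ —a→ q2
  q2 = b.b.0 | a.b.0 ⊢ —a→ q3, —b→ q4
  q3 = b.b.0 | b.0 ⊢ —b→ q5, —b→ q6
  q4 = b.0 | a.b.0 ⊢ —a→ q5, —b→ q7
  q5 = b.0 | b.0 ⊢ —b→ q8, —b→ q9
  q6 = b.b.0 | 0 ⊢ —b→ q9
  q7 = 0 | a.b.0 ⊢ —a→ q8
  q8 = 0 | b.0 ⊢ —b→ q10
  q9 = b.0 | 0 ⊢ —b→ q10
  q10 = 0 | 0 ⊢ stopped
Bisimilarity quotient blocks:
  B0 = {p0, q0}
  B1 = {p1, q1}
  B2 = {p2, q2}
  B3 = {p4, q4}
  B4 = {p5, p6, q5, q6}
  B5 = {p8, p9, q8, q9}
  B6 = {p10, q10}
  B7 = {p7, q7}
  B8 = {p3, q3}
p0 ∈ B0, q0 ∈ B0 → same block

bisimilar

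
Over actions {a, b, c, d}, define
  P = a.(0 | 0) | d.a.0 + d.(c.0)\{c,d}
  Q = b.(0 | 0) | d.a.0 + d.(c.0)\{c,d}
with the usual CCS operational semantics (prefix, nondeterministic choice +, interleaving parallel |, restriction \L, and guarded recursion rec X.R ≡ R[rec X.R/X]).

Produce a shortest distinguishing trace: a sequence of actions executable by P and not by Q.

a

Reachable graph of P (7 states):
  u0 = a.(0 | 0) | d.a.0 + d.(c.0)\{c,d} :: --a--▸ u1, --d--▸ u2, --d--▸ u3
  u1 = 0 | 0 | d.a.0 :: --d--▸ u4
  u2 = (c.0)\{c,d} :: stopped
  u3 = a.(0 | 0) | a.0 :: --a--▸ u4, --a--▸ u5
  u4 = 0 | 0 | a.0 :: --a--▸ u6
  u5 = a.(0 | 0) | 0 :: --a--▸ u6
  u6 = 0 | 0 | 0 :: stopped
Reachable graph of Q (7 states):
  v0 = b.(0 | 0) | d.a.0 + d.(c.0)\{c,d} :: --b--▸ v1, --d--▸ v2, --d--▸ v3
  v1 = 0 | 0 | d.a.0 :: --d--▸ v4
  v2 = (c.0)\{c,d} :: stopped
  v3 = b.(0 | 0) | a.0 :: --a--▸ v5, --b--▸ v4
  v4 = 0 | 0 | a.0 :: --a--▸ v6
  v5 = b.(0 | 0) | 0 :: --b--▸ v6
  v6 = 0 | 0 | 0 :: stopped
Run σ = ⟨a⟩ on P: start {u0}
  after a @ step 1: {u1}
  ✓ P
Run σ = ⟨a⟩ on Q: start {v0}
  after a @ step 1: ∅ (Q stuck)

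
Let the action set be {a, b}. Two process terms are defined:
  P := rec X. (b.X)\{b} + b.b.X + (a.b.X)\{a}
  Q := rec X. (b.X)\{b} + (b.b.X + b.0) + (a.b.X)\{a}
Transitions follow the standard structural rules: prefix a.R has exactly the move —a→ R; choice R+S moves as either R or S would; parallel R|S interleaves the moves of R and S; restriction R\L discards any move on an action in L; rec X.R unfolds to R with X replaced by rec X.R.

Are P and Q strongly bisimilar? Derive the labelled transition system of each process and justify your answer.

not bisimilar

LTS(P): 2 reachable states
  m0 = rec X. (b.X)\{b} + b.b.X + (a.b.X)\{a} has moves =b=> m1
  m1 = b.(rec X. (b.X)\{b} + b.b.X + (a.b.X)\{a}) has moves =b=> m0
LTS(Q): 3 reachable states
  n0 = rec X. (b.X)\{b} + (b.b.X + b.0) + (a.b.X)\{a} has moves =b=> n1, =b=> n2
  n1 = 0 has moves ·
  n2 = b.(rec X. (b.X)\{b} + (b.b.X + b.0) + (a.b.X)\{a}) has moves =b=> n0
Bisimilarity quotient blocks:
  B0 = {m0, m1}
  B1 = {n0}
  B2 = {n1}
  B3 = {n2}
m0 ∈ B0, n0 ∈ B1 → different blocks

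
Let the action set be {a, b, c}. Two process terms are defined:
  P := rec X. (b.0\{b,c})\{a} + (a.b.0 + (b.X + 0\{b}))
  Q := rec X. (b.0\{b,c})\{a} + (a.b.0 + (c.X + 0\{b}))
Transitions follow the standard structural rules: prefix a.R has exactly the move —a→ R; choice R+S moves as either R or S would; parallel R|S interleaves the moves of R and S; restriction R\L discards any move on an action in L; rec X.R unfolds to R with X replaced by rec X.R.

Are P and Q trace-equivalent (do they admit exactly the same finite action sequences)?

P's transition system — 4 states:
  s0 = rec X. (b.0\{b,c})\{a} + (a.b.0 + (b.X + 0\{b})) | ··a··> s1, ··b··> s0, ··b··> s2
  s1 = b.0 | ··b··> s3
  s2 = 0\{b,c}\{a} | ∅
  s3 = 0 | ∅
Q's transition system — 4 states:
  t0 = rec X. (b.0\{b,c})\{a} + (a.b.0 + (c.X + 0\{b})) | ··a··> t1, ··b··> t2, ··c··> t0
  t1 = b.0 | ··b··> t3
  t2 = 0\{b,c}\{a} | ∅
  t3 = 0 | ∅
Trace ⟨ba⟩ through P, begin at {s0}:
  after b @ step 1: {s0, s2}
  after a @ step 2: {s1}
  — P admits the full trace.
Trace ⟨ba⟩ through Q, begin at {t0}:
  after b @ step 1: {t2}
  after a @ step 2: ∅  — Q cannot continue

NO — witness ⟨ba⟩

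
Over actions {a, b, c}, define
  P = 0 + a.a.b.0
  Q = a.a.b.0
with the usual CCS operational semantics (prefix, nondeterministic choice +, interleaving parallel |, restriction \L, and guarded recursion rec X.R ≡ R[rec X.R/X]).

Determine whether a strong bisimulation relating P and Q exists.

P's transition system — 4 states:
  p0 = 0 + a.a.b.0 | --a--▸ p1
  p1 = a.b.0 | --a--▸ p2
  p2 = b.0 | --b--▸ p3
  p3 = 0 | deadlocked
Q's transition system — 4 states:
  q0 = a.a.b.0 | --a--▸ q1
  q1 = a.b.0 | --a--▸ q2
  q2 = b.0 | --b--▸ q3
  q3 = 0 | deadlocked
Coarsest stable partition (strong bisimilarity classes):
  B0 = {p0, q0}
  B1 = {p1, q1}
  B2 = {p2, q2}
  B3 = {p3, q3}
p0 ∈ B0, q0 ∈ B0 → same block

bisimilar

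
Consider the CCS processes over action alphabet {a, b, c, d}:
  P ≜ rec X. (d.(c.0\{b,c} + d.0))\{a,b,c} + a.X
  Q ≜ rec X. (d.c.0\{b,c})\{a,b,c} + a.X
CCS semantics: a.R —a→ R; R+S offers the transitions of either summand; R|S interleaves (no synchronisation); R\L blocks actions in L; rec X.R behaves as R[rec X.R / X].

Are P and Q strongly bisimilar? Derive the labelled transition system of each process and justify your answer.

NO

Reachable graph of P (3 states):
  m0 = rec X. (d.(c.0\{b,c} + d.0))\{a,b,c} + a.X :: =a=> m0, =d=> m1
  m1 = (c.0\{b,c} + d.0)\{a,b,c} :: =d=> m2
  m2 = 0\{a,b,c} :: ∅
Reachable graph of Q (2 states):
  n0 = rec X. (d.c.0\{b,c})\{a,b,c} + a.X :: =a=> n0, =d=> n1
  n1 = (c.0\{b,c})\{a,b,c} :: ∅
Partition-refinement fixed point:
  B0 = {m0}
  B1 = {m1}
  B2 = {m2, n1}
  B3 = {n0}
m0 ∈ B0, n0 ∈ B3 → different blocks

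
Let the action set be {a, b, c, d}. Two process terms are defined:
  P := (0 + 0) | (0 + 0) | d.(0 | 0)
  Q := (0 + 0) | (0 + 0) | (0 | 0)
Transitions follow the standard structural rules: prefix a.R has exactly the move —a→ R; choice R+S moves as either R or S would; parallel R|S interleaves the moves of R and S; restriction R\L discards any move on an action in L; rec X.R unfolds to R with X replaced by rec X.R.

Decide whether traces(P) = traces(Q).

Reachable graph of P (2 states):
  u0 = (0 + 0) | (0 + 0) | d.(0 | 0) :: -d-> u1
  u1 = (0 + 0) | (0 + 0) | (0 | 0) :: ∅
Reachable graph of Q (1 states):
  v0 = (0 + 0) | (0 + 0) | (0 | 0) :: ∅
Run σ = ⟨d⟩ on P: start {u0}
  after d @ step 1: {u1}
  ✓ P
Run σ = ⟨d⟩ on Q: start {v0}
  after d @ step 1: ∅ (Q stuck)

traces(P) ≠ traces(Q) — witness ⟨d⟩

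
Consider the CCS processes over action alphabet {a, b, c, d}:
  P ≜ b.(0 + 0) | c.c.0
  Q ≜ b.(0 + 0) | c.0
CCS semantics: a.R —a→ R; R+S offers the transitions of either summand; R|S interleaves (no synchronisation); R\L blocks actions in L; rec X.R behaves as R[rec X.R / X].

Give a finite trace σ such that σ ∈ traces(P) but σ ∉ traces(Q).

cc

LTS(P): 6 reachable states
  m0 = b.(0 + 0) | c.c.0 has moves —b→ m1, —c→ m2
  m1 = (0 + 0) | c.c.0 has moves —c→ m3
  m2 = b.(0 + 0) | c.0 has moves —b→ m3, —c→ m4
  m3 = (0 + 0) | c.0 has moves —c→ m5
  m4 = b.(0 + 0) | 0 has moves —b→ m5
  m5 = (0 + 0) | 0 has moves stopped
LTS(Q): 4 reachable states
  n0 = b.(0 + 0) | c.0 has moves —b→ n1, —c→ n2
  n1 = (0 + 0) | c.0 has moves —c→ n3
  n2 = b.(0 + 0) | 0 has moves —b→ n3
  n3 = (0 + 0) | 0 has moves stopped
Trace ⟨cc⟩ through P, begin at {m0}:
  after c @ step 1: {m2}
  after c @ step 2: {m4}
  P completes σ.
Trace ⟨cc⟩ through Q, begin at {n0}:
  after c @ step 1: {n2}
  after c @ step 2: ∅  — Q cannot continue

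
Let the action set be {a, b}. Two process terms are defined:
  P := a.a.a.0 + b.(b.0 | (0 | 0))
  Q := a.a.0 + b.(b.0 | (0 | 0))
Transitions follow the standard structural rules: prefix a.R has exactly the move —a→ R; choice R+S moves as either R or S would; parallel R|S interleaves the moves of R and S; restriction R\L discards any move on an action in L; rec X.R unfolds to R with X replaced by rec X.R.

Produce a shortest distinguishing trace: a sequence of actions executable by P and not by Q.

Reachable graph of P (6 states):
  u0 = a.a.a.0 + b.(b.0 | (0 | 0)) | --a--▸ u1, --b--▸ u2
  u1 = a.a.0 | --a--▸ u3
  u2 = b.0 | (0 | 0) | --b--▸ u4
  u3 = a.0 | --a--▸ u5
  u4 = 0 | (0 | 0) | (no moves)
  u5 = 0 | (no moves)
Reachable graph of Q (5 states):
  v0 = a.a.0 + b.(b.0 | (0 | 0)) | --a--▸ v1, --b--▸ v2
  v1 = a.0 | --a--▸ v3
  v2 = b.0 | (0 | 0) | --b--▸ v4
  v3 = 0 | (no moves)
  v4 = 0 | (0 | 0) | (no moves)
Executing aaa from P (initial set {u0}):
  step 1 (a): {u1}
  step 2 (a): {u3}
  step 3 (a): {u5}
  ✓ P
Executing aaa from Q (initial set {v0}):
  step 1 (a): {v1}
  step 2 (a): {v3}
  step 3 (a): no successor for Q

aaa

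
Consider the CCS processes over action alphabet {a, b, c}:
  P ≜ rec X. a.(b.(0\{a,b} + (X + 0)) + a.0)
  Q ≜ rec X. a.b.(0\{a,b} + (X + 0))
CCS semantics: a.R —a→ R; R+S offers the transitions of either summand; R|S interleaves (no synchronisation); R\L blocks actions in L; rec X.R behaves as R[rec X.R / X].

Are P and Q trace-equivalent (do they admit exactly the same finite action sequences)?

LTS(P): 4 reachable states
  m0 = rec X. a.(b.(0\{a,b} + (X + 0)) + a.0) has moves -a-> m1
  m1 = b.(0\{a,b} + ((rec X. a.(b.(0\{a,b} + (X + 0)) + a.0)) + 0)) + a.0 has moves -a-> m2, -b-> m3
  m2 = 0 has moves stopped
  m3 = 0\{a,b} + ((rec X. a.(b.(0\{a,b} + (X + 0)) + a.0)) + 0) has moves -a-> m1
LTS(Q): 3 reachable states
  n0 = rec X. a.b.(0\{a,b} + (X + 0)) has moves -a-> n1
  n1 = b.(0\{a,b} + ((rec X. a.b.(0\{a,b} + (X + 0))) + 0)) has moves -b-> n2
  n2 = 0\{a,b} + ((rec X. a.b.(0\{a,b} + (X + 0))) + 0) has moves -a-> n1
Executing aa from P (initial set {m0}):
  step 1 (a): {m1}
  step 2 (a): {m2}
  P completes σ.
Executing aa from Q (initial set {n0}):
  step 1 (a): {n1}
  step 2 (a): ∅  — Q cannot continue

NO — witness ⟨aa⟩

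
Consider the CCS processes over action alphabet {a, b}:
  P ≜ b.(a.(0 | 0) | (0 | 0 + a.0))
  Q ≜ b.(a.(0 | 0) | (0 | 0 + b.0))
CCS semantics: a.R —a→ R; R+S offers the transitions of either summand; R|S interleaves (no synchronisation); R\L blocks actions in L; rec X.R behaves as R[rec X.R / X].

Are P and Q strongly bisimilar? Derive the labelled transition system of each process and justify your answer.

LTS(P): 5 reachable states
  s0 = b.(a.(0 | 0) | (0 | 0 + a.0)) :: ··b··> s1
  s1 = a.(0 | 0) | (0 | 0 + a.0) :: ··a··> s2, ··a··> s3
  s2 = 0 | 0 | (0 | 0 + a.0) :: ··a··> s4
  s3 = a.(0 | 0) | 0 :: ··a··> s4
  s4 = 0 | 0 | 0 :: stopped
LTS(Q): 5 reachable states
  t0 = b.(a.(0 | 0) | (0 | 0 + b.0)) :: ··b··> t1
  t1 = a.(0 | 0) | (0 | 0 + b.0) :: ··a··> t2, ··b··> t3
  t2 = 0 | 0 | (0 | 0 + b.0) :: ··b··> t4
  t3 = a.(0 | 0) | 0 :: ··a··> t4
  t4 = 0 | 0 | 0 :: stopped
Partition-refinement fixed point:
  B0 = {s0}
  B1 = {s1}
  B2 = {s2, s3, t3}
  B3 = {s4, t4}
  B4 = {t0}
  B5 = {t1}
  B6 = {t2}
s0 ∈ B0, t0 ∈ B4 → different blocks

NO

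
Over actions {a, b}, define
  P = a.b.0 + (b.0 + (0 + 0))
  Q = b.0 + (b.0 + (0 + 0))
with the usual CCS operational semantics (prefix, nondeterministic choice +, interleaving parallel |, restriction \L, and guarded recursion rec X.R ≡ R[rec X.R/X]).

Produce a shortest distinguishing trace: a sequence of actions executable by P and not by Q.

a

Reachable graph of P (3 states):
  m0 = a.b.0 + (b.0 + (0 + 0)) :: ··a··> m1, ··b··> m2
  m1 = b.0 :: ··b··> m2
  m2 = 0 :: (no moves)
Reachable graph of Q (2 states):
  n0 = b.0 + (b.0 + (0 + 0)) :: ··b··> n1
  n1 = 0 :: (no moves)
Run σ = ⟨a⟩ on P: start {m0}
  after a @ step 1: {m1}
  — P admits the full trace.
Run σ = ⟨a⟩ on Q: start {n0}
  after a @ step 1: no successor for Q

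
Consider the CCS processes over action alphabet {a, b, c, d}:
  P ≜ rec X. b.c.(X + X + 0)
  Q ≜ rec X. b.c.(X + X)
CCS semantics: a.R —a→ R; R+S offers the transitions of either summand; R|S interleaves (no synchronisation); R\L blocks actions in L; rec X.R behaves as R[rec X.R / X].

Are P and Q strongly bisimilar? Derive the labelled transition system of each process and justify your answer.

LTS(P): 3 reachable states
  p0 = rec X. b.c.(X + X + 0) :: --b--▸ p1
  p1 = c.((rec X. b.c.(X + X + 0)) + (rec X. b.c.(X + X + 0)) + 0) :: --c--▸ p2
  p2 = (rec X. b.c.(X + X + 0)) + (rec X. b.c.(X + X + 0)) + 0 :: --b--▸ p1
LTS(Q): 3 reachable states
  q0 = rec X. b.c.(X + X) :: --b--▸ q1
  q1 = c.((rec X. b.c.(X + X)) + (rec X. b.c.(X + X))) :: --c--▸ q2
  q2 = (rec X. b.c.(X + X)) + (rec X. b.c.(X + X)) :: --b--▸ q1
Partition-refinement fixed point:
  B0 = {p0, p2, q0, q2}
  B1 = {p1, q1}
p0 ∈ B0, q0 ∈ B0 → same block

bisimilar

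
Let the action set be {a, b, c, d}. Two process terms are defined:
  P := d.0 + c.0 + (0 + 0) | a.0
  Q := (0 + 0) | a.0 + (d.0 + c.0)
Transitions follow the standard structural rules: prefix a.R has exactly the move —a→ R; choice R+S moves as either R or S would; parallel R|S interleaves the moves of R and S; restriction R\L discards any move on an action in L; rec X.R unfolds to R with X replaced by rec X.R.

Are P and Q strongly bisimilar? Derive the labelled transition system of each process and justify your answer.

P ~ Q

LTS(P): 3 reachable states
  m0 = d.0 + c.0 + (0 + 0) | a.0 :: =a=> m1, =c=> m2, =d=> m2
  m1 = (0 + 0) | 0 :: (no moves)
  m2 = 0 :: (no moves)
LTS(Q): 3 reachable states
  n0 = (0 + 0) | a.0 + (d.0 + c.0) :: =a=> n1, =c=> n2, =d=> n2
  n1 = (0 + 0) | 0 :: (no moves)
  n2 = 0 :: (no moves)
Partition-refinement fixed point:
  B0 = {m0, n0}
  B1 = {m1, m2, n1, n2}
m0 ∈ B0, n0 ∈ B0 → same block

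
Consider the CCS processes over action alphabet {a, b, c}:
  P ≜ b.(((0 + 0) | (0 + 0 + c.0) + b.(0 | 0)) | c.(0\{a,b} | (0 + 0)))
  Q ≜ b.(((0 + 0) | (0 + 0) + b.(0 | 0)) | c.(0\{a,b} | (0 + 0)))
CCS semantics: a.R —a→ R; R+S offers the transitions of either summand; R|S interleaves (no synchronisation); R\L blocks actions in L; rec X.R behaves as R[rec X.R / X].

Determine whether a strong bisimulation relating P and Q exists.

LTS(P): 7 reachable states
  u0 = b.(((0 + 0) | (0 + 0 + c.0) + b.(0 | 0)) | c.(0\{a,b} | (0 + 0))) has moves ··b··> u1
  u1 = ((0 + 0) | (0 + 0 + c.0) + b.(0 | 0)) | c.(0\{a,b} | (0 + 0)) has moves ··b··> u2, ··c··> u3, ··c··> u4
  u2 = 0 | 0 | c.(0\{a,b} | (0 + 0)) has moves ··c··> u5
  u3 = ((0 + 0) | (0 + 0 + c.0) + b.(0 | 0)) | (0\{a,b} | (0 + 0)) has moves ··b··> u5, ··c··> u6
  u4 = (0 + 0) | 0 | c.(0\{a,b} | (0 + 0)) has moves ··c··> u6
  u5 = 0 | 0 | (0\{a,b} | (0 + 0)) has moves ∅
  u6 = (0 + 0) | 0 | (0\{a,b} | (0 + 0)) has moves ∅
LTS(Q): 5 reachable states
  v0 = b.(((0 + 0) | (0 + 0) + b.(0 | 0)) | c.(0\{a,b} | (0 + 0))) has moves ··b··> v1
  v1 = ((0 + 0) | (0 + 0) + b.(0 | 0)) | c.(0\{a,b} | (0 + 0)) has moves ··b··> v2, ··c··> v3
  v2 = 0 | 0 | c.(0\{a,b} | (0 + 0)) has moves ··c··> v4
  v3 = ((0 + 0) | (0 + 0) + b.(0 | 0)) | (0\{a,b} | (0 + 0)) has moves ··b··> v4
  v4 = 0 | 0 | (0\{a,b} | (0 + 0)) has moves ∅
Bisimilarity quotient blocks:
  B0 = {u0}
  B1 = {u1}
  B2 = {u3}
  B3 = {u5, u6, v4}
  B4 = {u2, u4, v2}
  B5 = {v0}
  B6 = {v1}
  B7 = {v3}
u0 ∈ B0, v0 ∈ B5 → different blocks

NO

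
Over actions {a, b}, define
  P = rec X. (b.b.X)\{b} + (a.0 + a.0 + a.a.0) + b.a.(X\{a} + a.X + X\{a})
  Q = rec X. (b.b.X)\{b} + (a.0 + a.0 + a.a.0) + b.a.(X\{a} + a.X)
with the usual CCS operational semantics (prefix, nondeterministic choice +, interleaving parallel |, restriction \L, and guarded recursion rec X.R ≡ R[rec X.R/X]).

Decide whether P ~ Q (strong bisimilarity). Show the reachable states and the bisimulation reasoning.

P's transition system — 6 states:
  u0 = rec X. (b.b.X)\{b} + (a.0 + a.0 + a.a.0) + b.a.(X\{a} + a.X + X\{a}) | —a→ u1, —a→ u2, —b→ u3
  u1 = 0 | ·
  u2 = a.0 | —a→ u1
  u3 = a.((rec X. (b.b.X)\{b} + (a.0 + a.0 + a.a.0) + b.a.(X\{a} + a.X + X\{a}))\{a} + a.(rec X. (b.b.X)\{b} + (a.0 + a.0 + a.a.0) + b.a.(X\{a} + a.X + X\{a})) + (rec X. (b.b.X)\{b} + (a.0 + a.0 + a.a.0) + b.a.(X\{a} + a.X + X\{a}))\{a}) | —a→ u4
  u4 = (rec X. (b.b.X)\{b} + (a.0 + a.0 + a.a.0) + b.a.(X\{a} + a.X + X\{a}))\{a} + a.(rec X. (b.b.X)\{b} + (a.0 + a.0 + a.a.0) + b.a.(X\{a} + a.X + X\{a})) + (rec X. (b.b.X)\{b} + (a.0 + a.0 + a.a.0) + b.a.(X\{a} + a.X + X\{a}))\{a} | —a→ u0, —b→ u5
  u5 = (a.((rec X. (b.b.X)\{b} + (a.0 + a.0 + a.a.0) + b.a.(X\{a} + a.X + X\{a}))\{a} + a.(rec X. (b.b.X)\{b} + (a.0 + a.0 + a.a.0) + b.a.(X\{a} + a.X + X\{a})) + (rec X. (b.b.X)\{b} + (a.0 + a.0 + a.a.0) + b.a.(X\{a} + a.X + X\{a}))\{a}))\{a} | ·
Q's transition system — 6 states:
  v0 = rec X. (b.b.X)\{b} + (a.0 + a.0 + a.a.0) + b.a.(X\{a} + a.X) | —a→ v1, —a→ v2, —b→ v3
  v1 = 0 | ·
  v2 = a.0 | —a→ v1
  v3 = a.((rec X. (b.b.X)\{b} + (a.0 + a.0 + a.a.0) + b.a.(X\{a} + a.X))\{a} + a.(rec X. (b.b.X)\{b} + (a.0 + a.0 + a.a.0) + b.a.(X\{a} + a.X))) | —a→ v4
  v4 = (rec X. (b.b.X)\{b} + (a.0 + a.0 + a.a.0) + b.a.(X\{a} + a.X))\{a} + a.(rec X. (b.b.X)\{b} + (a.0 + a.0 + a.a.0) + b.a.(X\{a} + a.X)) | —a→ v0, —b→ v5
  v5 = (a.((rec X. (b.b.X)\{b} + (a.0 + a.0 + a.a.0) + b.a.(X\{a} + a.X))\{a} + a.(rec X. (b.b.X)\{b} + (a.0 + a.0 + a.a.0) + b.a.(X\{a} + a.X))))\{a} | ·
Partition-refinement fixed point:
  B0 = {u0, v0}
  B1 = {u1, u5, v1, v5}
  B2 = {u3, v3}
  B3 = {u4, v4}
  B4 = {u2, v2}
u0 ∈ B0, v0 ∈ B0 → same block

bisimilar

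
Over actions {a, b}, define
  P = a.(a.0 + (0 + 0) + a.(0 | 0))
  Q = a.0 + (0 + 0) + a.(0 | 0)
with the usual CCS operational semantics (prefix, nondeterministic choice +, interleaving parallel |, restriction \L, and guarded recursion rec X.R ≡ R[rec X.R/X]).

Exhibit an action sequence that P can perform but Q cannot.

aa

LTS(P): 4 reachable states
  s0 = a.(a.0 + (0 + 0) + a.(0 | 0)) :: ··a··> s1
  s1 = a.0 + (0 + 0) + a.(0 | 0) :: ··a··> s2, ··a··> s3
  s2 = 0 :: stopped
  s3 = 0 | 0 :: stopped
LTS(Q): 3 reachable states
  t0 = a.0 + (0 + 0) + a.(0 | 0) :: ··a··> t1, ··a··> t2
  t1 = 0 :: stopped
  t2 = 0 | 0 :: stopped
Executing aa from P (initial set {s0}):
  step 1 (a): {s1}
  step 2 (a): {s2, s3}
  — P admits the full trace.
Executing aa from Q (initial set {t0}):
  step 1 (a): {t1, t2}
  step 2 (a): no successor for Q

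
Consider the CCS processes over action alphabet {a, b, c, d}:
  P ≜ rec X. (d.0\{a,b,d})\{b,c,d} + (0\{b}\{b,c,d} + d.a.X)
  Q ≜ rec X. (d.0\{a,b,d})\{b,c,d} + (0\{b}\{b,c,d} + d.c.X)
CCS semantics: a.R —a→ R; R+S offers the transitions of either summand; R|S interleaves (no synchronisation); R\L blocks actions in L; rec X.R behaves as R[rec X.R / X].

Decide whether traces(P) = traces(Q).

P's transition system — 2 states:
  m0 = rec X. (d.0\{a,b,d})\{b,c,d} + (0\{b}\{b,c,d} + d.a.X) :: -d-> m1
  m1 = a.(rec X. (d.0\{a,b,d})\{b,c,d} + (0\{b}\{b,c,d} + d.a.X)) :: -a-> m0
Q's transition system — 2 states:
  n0 = rec X. (d.0\{a,b,d})\{b,c,d} + (0\{b}\{b,c,d} + d.c.X) :: -d-> n1
  n1 = c.(rec X. (d.0\{a,b,d})\{b,c,d} + (0\{b}\{b,c,d} + d.c.X)) :: -c-> n0
Run σ = ⟨da⟩ on P: start {m0}
  [1] d ⇒ {m1}
  [2] a ⇒ {m0}
  — P admits the full trace.
Run σ = ⟨da⟩ on Q: start {n0}
  [1] d ⇒ {n1}
  [2] a ⇒ ∅ (Q stuck)

traces(P) ≠ traces(Q) — witness ⟨da⟩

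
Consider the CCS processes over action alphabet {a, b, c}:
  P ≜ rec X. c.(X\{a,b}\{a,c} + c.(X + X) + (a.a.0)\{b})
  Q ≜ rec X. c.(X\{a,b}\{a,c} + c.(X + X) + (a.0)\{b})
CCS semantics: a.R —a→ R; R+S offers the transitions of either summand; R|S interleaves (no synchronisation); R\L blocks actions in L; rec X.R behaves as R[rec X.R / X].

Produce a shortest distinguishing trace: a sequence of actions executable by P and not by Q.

caa

Reachable graph of P (5 states):
  u0 = rec X. c.(X\{a,b}\{a,c} + c.(X + X) + (a.a.0)\{b}) ⊢ ··c··> u1
  u1 = (rec X. c.(X\{a,b}\{a,c} + c.(X + X) + (a.a.0)\{b}))\{a,b}\{a,c} + c.((rec X. c.(X\{a,b}\{a,c} + c.(X + X) + (a.a.0)\{b})) + (rec X. c.(X\{a,b}\{a,c} + c.(X + X) + (a.a.0)\{b}))) + (a.a.0)\{b} ⊢ ··a··> u2, ··c··> u3
  u2 = (a.0)\{b} ⊢ ··a··> u4
  u3 = (rec X. c.(X\{a,b}\{a,c} + c.(X + X) + (a.a.0)\{b})) + (rec X. c.(X\{a,b}\{a,c} + c.(X + X) + (a.a.0)\{b})) ⊢ ··c··> u1
  u4 = 0\{b} ⊢ ∅
Reachable graph of Q (4 states):
  v0 = rec X. c.(X\{a,b}\{a,c} + c.(X + X) + (a.0)\{b}) ⊢ ··c··> v1
  v1 = (rec X. c.(X\{a,b}\{a,c} + c.(X + X) + (a.0)\{b}))\{a,b}\{a,c} + c.((rec X. c.(X\{a,b}\{a,c} + c.(X + X) + (a.0)\{b})) + (rec X. c.(X\{a,b}\{a,c} + c.(X + X) + (a.0)\{b}))) + (a.0)\{b} ⊢ ··a··> v2, ··c··> v3
  v2 = 0\{b} ⊢ ∅
  v3 = (rec X. c.(X\{a,b}\{a,c} + c.(X + X) + (a.0)\{b})) + (rec X. c.(X\{a,b}\{a,c} + c.(X + X) + (a.0)\{b})) ⊢ ··c··> v1
Run σ = ⟨caa⟩ on P: start {u0}
  [1] c ⇒ {u1}
  [2] a ⇒ {u2}
  [3] a ⇒ {u4}
  — P admits the full trace.
Run σ = ⟨caa⟩ on Q: start {v0}
  [1] c ⇒ {v1}
  [2] a ⇒ {v2}
  [3] a ⇒ ∅  — Q cannot continue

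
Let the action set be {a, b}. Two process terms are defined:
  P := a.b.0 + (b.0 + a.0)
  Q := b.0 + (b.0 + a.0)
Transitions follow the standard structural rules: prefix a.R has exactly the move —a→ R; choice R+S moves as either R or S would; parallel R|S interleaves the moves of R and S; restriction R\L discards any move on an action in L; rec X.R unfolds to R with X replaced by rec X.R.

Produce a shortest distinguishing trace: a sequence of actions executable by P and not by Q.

ab

P's transition system — 3 states:
  p0 = a.b.0 + (b.0 + a.0) → ··a··> p1, ··a··> p2, ··b··> p1
  p1 = 0 → ∅
  p2 = b.0 → ··b··> p1
Q's transition system — 2 states:
  q0 = b.0 + (b.0 + a.0) → ··a··> q1, ··b··> q1
  q1 = 0 → ∅
Trace ⟨ab⟩ through P, begin at {p0}:
  [1] a ⇒ {p1, p2}
  [2] b ⇒ {p1}
  P completes σ.
Trace ⟨ab⟩ through Q, begin at {q0}:
  [1] a ⇒ {q1}
  [2] b ⇒ ∅ (Q stuck)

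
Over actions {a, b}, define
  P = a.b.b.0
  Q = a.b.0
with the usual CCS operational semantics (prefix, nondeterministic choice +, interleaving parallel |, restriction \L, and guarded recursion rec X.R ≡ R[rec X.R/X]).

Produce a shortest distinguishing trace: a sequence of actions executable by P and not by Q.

abb

Reachable graph of P (4 states):
  p0 = a.b.b.0 → -a-> p1
  p1 = b.b.0 → -b-> p2
  p2 = b.0 → -b-> p3
  p3 = 0 → ·
Reachable graph of Q (3 states):
  q0 = a.b.0 → -a-> q1
  q1 = b.0 → -b-> q2
  q2 = 0 → ·
Executing abb from P (initial set {p0}):
  [1] a ⇒ {p1}
  [2] b ⇒ {p2}
  [3] b ⇒ {p3}
  ✓ P
Executing abb from Q (initial set {q0}):
  [1] a ⇒ {q1}
  [2] b ⇒ {q2}
  [3] b ⇒ ∅  — Q cannot continue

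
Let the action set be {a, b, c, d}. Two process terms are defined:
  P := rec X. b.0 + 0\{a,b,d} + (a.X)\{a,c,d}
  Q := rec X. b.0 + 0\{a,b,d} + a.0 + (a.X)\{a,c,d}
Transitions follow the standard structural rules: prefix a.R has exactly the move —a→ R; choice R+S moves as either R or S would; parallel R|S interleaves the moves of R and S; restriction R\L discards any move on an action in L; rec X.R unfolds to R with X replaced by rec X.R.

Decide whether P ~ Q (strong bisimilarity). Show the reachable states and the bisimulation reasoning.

P's transition system — 2 states:
  u0 = rec X. b.0 + 0\{a,b,d} + (a.X)\{a,c,d} | =b=> u1
  u1 = 0 | stopped
Q's transition system — 2 states:
  v0 = rec X. b.0 + 0\{a,b,d} + a.0 + (a.X)\{a,c,d} | =a=> v1, =b=> v1
  v1 = 0 | stopped
Coarsest stable partition (strong bisimilarity classes):
  B0 = {u0}
  B1 = {u1, v1}
  B2 = {v0}
u0 ∈ B0, v0 ∈ B2 → different blocks

NO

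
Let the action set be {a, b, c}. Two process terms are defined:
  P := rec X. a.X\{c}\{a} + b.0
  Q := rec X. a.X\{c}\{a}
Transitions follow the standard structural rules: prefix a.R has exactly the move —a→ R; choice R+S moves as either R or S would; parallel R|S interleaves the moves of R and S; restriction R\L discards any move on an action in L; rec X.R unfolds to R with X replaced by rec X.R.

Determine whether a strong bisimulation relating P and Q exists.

Reachable graph of P (4 states):
  p0 = rec X. a.X\{c}\{a} + b.0 | -a-> p1, -b-> p2
  p1 = (rec X. a.X\{c}\{a} + b.0)\{c}\{a} | -b-> p3
  p2 = 0 | (no moves)
  p3 = 0\{c}\{a} | (no moves)
Reachable graph of Q (2 states):
  q0 = rec X. a.X\{c}\{a} | -a-> q1
  q1 = (rec X. a.X\{c}\{a})\{c}\{a} | (no moves)
Bisimilarity quotient blocks:
  B0 = {p0}
  B1 = {p1}
  B2 = {p2, p3, q1}
  B3 = {q0}
p0 ∈ B0, q0 ∈ B3 → different blocks

not bisimilar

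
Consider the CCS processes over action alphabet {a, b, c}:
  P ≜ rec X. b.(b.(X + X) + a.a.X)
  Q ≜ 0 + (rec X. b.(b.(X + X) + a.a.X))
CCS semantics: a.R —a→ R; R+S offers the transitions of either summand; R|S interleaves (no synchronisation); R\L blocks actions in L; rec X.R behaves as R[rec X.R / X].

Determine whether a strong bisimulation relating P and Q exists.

Reachable graph of P (4 states):
  m0 = rec X. b.(b.(X + X) + a.a.X) ⊢ ··b··> m1
  m1 = b.((rec X. b.(b.(X + X) + a.a.X)) + (rec X. b.(b.(X + X) + a.a.X))) + a.a.(rec X. b.(b.(X + X) + a.a.X)) ⊢ ··a··> m2, ··b··> m3
  m2 = a.(rec X. b.(b.(X + X) + a.a.X)) ⊢ ··a··> m0
  m3 = (rec X. b.(b.(X + X) + a.a.X)) + (rec X. b.(b.(X + X) + a.a.X)) ⊢ ··b··> m1
Reachable graph of Q (5 states):
  n0 = 0 + (rec X. b.(b.(X + X) + a.a.X)) ⊢ ··b··> n1
  n1 = b.((rec X. b.(b.(X + X) + a.a.X)) + (rec X. b.(b.(X + X) + a.a.X))) + a.a.(rec X. b.(b.(X + X) + a.a.X)) ⊢ ··a··> n2, ··b··> n3
  n2 = a.(rec X. b.(b.(X + X) + a.a.X)) ⊢ ··a··> n4
  n3 = (rec X. b.(b.(X + X) + a.a.X)) + (rec X. b.(b.(X + X) + a.a.X)) ⊢ ··b··> n1
  n4 = rec X. b.(b.(X + X) + a.a.X) ⊢ ··b··> n1
Partition-refinement fixed point:
  B0 = {m0, m3, n0, n3, n4}
  B1 = {m1, n1}
  B2 = {m2, n2}
m0 ∈ B0, n0 ∈ B0 → same block

YES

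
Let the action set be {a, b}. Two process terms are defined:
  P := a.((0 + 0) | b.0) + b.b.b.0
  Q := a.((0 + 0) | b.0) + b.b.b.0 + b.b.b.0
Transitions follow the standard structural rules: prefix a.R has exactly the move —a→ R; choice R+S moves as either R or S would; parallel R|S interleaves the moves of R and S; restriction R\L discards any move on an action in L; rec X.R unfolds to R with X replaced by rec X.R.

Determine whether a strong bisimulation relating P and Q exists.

LTS(P): 6 reachable states
  m0 = a.((0 + 0) | b.0) + b.b.b.0 | --a--▸ m1, --b--▸ m2
  m1 = (0 + 0) | b.0 | --b--▸ m3
  m2 = b.b.0 | --b--▸ m4
  m3 = (0 + 0) | 0 | ∅
  m4 = b.0 | --b--▸ m5
  m5 = 0 | ∅
LTS(Q): 6 reachable states
  n0 = a.((0 + 0) | b.0) + b.b.b.0 + b.b.b.0 | --a--▸ n1, --b--▸ n2
  n1 = (0 + 0) | b.0 | --b--▸ n3
  n2 = b.b.0 | --b--▸ n4
  n3 = (0 + 0) | 0 | ∅
  n4 = b.0 | --b--▸ n5
  n5 = 0 | ∅
Coarsest stable partition (strong bisimilarity classes):
  B0 = {m0, n0}
  B1 = {m2, n2}
  B2 = {m1, m4, n1, n4}
  B3 = {m3, m5, n3, n5}
m0 ∈ B0, n0 ∈ B0 → same block

P ~ Q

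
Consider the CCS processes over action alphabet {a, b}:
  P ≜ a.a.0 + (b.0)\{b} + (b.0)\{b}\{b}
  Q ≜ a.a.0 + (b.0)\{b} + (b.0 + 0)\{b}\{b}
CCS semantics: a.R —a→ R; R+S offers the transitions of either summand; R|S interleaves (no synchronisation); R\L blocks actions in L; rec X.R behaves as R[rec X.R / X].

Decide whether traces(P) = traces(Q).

P's transition system — 3 states:
  p0 = a.a.0 + (b.0)\{b} + (b.0)\{b}\{b} → --a--▸ p1
  p1 = a.0 → --a--▸ p2
  p2 = 0 → stopped
Q's transition system — 3 states:
  q0 = a.a.0 + (b.0)\{b} + (b.0 + 0)\{b}\{b} → --a--▸ q1
  q1 = a.0 → --a--▸ q2
  q2 = 0 → stopped
Bisimilarity quotient blocks:
  B0 = {p0, q0}
  B1 = {p1, q1}
  B2 = {p2, q2}
p0 ∈ B0, q0 ∈ B0 → same block
Bisimilar ⇒ trace-equivalent.

YES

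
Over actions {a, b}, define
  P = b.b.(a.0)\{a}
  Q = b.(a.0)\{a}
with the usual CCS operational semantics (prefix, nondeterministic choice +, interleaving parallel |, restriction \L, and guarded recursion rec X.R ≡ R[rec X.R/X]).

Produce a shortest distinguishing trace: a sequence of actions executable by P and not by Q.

P's transition system — 3 states:
  s0 = b.b.(a.0)\{a} :: --b--▸ s1
  s1 = b.(a.0)\{a} :: --b--▸ s2
  s2 = (a.0)\{a} :: ·
Q's transition system — 2 states:
  t0 = b.(a.0)\{a} :: --b--▸ t1
  t1 = (a.0)\{a} :: ·
Trace ⟨bb⟩ through P, begin at {s0}:
  [1] b ⇒ {s1}
  [2] b ⇒ {s2}
  ✓ P
Trace ⟨bb⟩ through Q, begin at {t0}:
  [1] b ⇒ {t1}
  [2] b ⇒ no successor for Q

bb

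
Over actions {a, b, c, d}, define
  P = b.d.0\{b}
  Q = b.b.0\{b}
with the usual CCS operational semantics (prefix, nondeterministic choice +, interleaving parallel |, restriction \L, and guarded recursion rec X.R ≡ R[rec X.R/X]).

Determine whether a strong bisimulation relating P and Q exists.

P's transition system — 3 states:
  m0 = b.d.0\{b} → ··b··> m1
  m1 = d.0\{b} → ··d··> m2
  m2 = 0\{b} → stopped
Q's transition system — 3 states:
  n0 = b.b.0\{b} → ··b··> n1
  n1 = b.0\{b} → ··b··> n2
  n2 = 0\{b} → stopped
Partition-refinement fixed point:
  B0 = {m0}
  B1 = {m1}
  B2 = {m2, n2}
  B3 = {n0}
  B4 = {n1}
m0 ∈ B0, n0 ∈ B3 → different blocks

NO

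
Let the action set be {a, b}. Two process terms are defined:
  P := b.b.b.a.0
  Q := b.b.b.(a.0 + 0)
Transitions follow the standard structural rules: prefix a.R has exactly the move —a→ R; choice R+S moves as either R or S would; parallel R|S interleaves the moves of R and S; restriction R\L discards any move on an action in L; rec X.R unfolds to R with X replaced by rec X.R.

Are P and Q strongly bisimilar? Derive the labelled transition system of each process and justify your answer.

P ~ Q

P's transition system — 5 states:
  s0 = b.b.b.a.0 :: =b=> s1
  s1 = b.b.a.0 :: =b=> s2
  s2 = b.a.0 :: =b=> s3
  s3 = a.0 :: =a=> s4
  s4 = 0 :: deadlocked
Q's transition system — 5 states:
  t0 = b.b.b.(a.0 + 0) :: =b=> t1
  t1 = b.b.(a.0 + 0) :: =b=> t2
  t2 = b.(a.0 + 0) :: =b=> t3
  t3 = a.0 + 0 :: =a=> t4
  t4 = 0 :: deadlocked
Coarsest stable partition (strong bisimilarity classes):
  B0 = {s0, t0}
  B1 = {s1, t1}
  B2 = {s2, t2}
  B3 = {s3, t3}
  B4 = {s4, t4}
s0 ∈ B0, t0 ∈ B0 → same block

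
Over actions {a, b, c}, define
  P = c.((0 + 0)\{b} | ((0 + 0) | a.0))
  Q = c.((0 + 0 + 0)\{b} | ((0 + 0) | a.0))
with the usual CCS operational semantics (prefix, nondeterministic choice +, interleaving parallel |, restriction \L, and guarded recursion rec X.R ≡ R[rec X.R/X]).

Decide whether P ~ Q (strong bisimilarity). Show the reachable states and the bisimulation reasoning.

P's transition system — 3 states:
  p0 = c.((0 + 0)\{b} | ((0 + 0) | a.0)) :: =c=> p1
  p1 = (0 + 0)\{b} | ((0 + 0) | a.0) :: =a=> p2
  p2 = (0 + 0)\{b} | ((0 + 0) | 0) :: deadlocked
Q's transition system — 3 states:
  q0 = c.((0 + 0 + 0)\{b} | ((0 + 0) | a.0)) :: =c=> q1
  q1 = (0 + 0 + 0)\{b} | ((0 + 0) | a.0) :: =a=> q2
  q2 = (0 + 0 + 0)\{b} | ((0 + 0) | 0) :: deadlocked
Coarsest stable partition (strong bisimilarity classes):
  B0 = {p0, q0}
  B1 = {p1, q1}
  B2 = {p2, q2}
p0 ∈ B0, q0 ∈ B0 → same block

bisimilar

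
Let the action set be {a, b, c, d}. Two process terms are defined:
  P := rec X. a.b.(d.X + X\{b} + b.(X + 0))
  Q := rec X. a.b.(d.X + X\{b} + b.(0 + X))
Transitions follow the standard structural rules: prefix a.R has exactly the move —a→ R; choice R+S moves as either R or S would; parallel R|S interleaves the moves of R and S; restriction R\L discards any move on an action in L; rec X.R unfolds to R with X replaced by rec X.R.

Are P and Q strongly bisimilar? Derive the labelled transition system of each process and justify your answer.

Reachable graph of P (5 states):
  m0 = rec X. a.b.(d.X + X\{b} + b.(X + 0)) has moves =a=> m1
  m1 = b.(d.(rec X. a.b.(d.X + X\{b} + b.(X + 0))) + (rec X. a.b.(d.X + X\{b} + b.(X + 0)))\{b} + b.((rec X. a.b.(d.X + X\{b} + b.(X + 0))) + 0)) has moves =b=> m2
  m2 = d.(rec X. a.b.(d.X + X\{b} + b.(X + 0))) + (rec X. a.b.(d.X + X\{b} + b.(X + 0)))\{b} + b.((rec X. a.b.(d.X + X\{b} + b.(X + 0))) + 0) has moves =a=> m3, =b=> m4, =d=> m0
  m3 = (b.(d.(rec X. a.b.(d.X + X\{b} + b.(X + 0))) + (rec X. a.b.(d.X + X\{b} + b.(X + 0)))\{b} + b.((rec X. a.b.(d.X + X\{b} + b.(X + 0))) + 0)))\{b} has moves ·
  m4 = (rec X. a.b.(d.X + X\{b} + b.(X + 0))) + 0 has moves =a=> m1
Reachable graph of Q (5 states):
  n0 = rec X. a.b.(d.X + X\{b} + b.(0 + X)) has moves =a=> n1
  n1 = b.(d.(rec X. a.b.(d.X + X\{b} + b.(0 + X))) + (rec X. a.b.(d.X + X\{b} + b.(0 + X)))\{b} + b.(0 + (rec X. a.b.(d.X + X\{b} + b.(0 + X))))) has moves =b=> n2
  n2 = d.(rec X. a.b.(d.X + X\{b} + b.(0 + X))) + (rec X. a.b.(d.X + X\{b} + b.(0 + X)))\{b} + b.(0 + (rec X. a.b.(d.X + X\{b} + b.(0 + X)))) has moves =a=> n3, =b=> n4, =d=> n0
  n3 = (b.(d.(rec X. a.b.(d.X + X\{b} + b.(0 + X))) + (rec X. a.b.(d.X + X\{b} + b.(0 + X)))\{b} + b.(0 + (rec X. a.b.(d.X + X\{b} + b.(0 + X))))))\{b} has moves ·
  n4 = 0 + (rec X. a.b.(d.X + X\{b} + b.(0 + X))) has moves =a=> n1
Partition-refinement fixed point:
  B0 = {m0, m4, n0, n4}
  B1 = {m1, n1}
  B2 = {m2, n2}
  B3 = {m3, n3}
m0 ∈ B0, n0 ∈ B0 → same block

bisimilar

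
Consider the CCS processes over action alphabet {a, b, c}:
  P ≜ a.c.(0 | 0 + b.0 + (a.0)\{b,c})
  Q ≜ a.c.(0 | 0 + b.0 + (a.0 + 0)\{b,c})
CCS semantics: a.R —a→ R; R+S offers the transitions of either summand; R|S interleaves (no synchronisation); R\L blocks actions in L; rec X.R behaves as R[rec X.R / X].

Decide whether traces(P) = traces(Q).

YES

Reachable graph of P (5 states):
  u0 = a.c.(0 | 0 + b.0 + (a.0)\{b,c}) | ··a··> u1
  u1 = c.(0 | 0 + b.0 + (a.0)\{b,c}) | ··c··> u2
  u2 = 0 | 0 + b.0 + (a.0)\{b,c} | ··a··> u3, ··b··> u4
  u3 = 0\{b,c} | (no moves)
  u4 = 0 | (no moves)
Reachable graph of Q (5 states):
  v0 = a.c.(0 | 0 + b.0 + (a.0 + 0)\{b,c}) | ··a··> v1
  v1 = c.(0 | 0 + b.0 + (a.0 + 0)\{b,c}) | ··c··> v2
  v2 = 0 | 0 + b.0 + (a.0 + 0)\{b,c} | ··a··> v3, ··b··> v4
  v3 = 0\{b,c} | (no moves)
  v4 = 0 | (no moves)
Partition-refinement fixed point:
  B0 = {u0, v0}
  B1 = {u1, v1}
  B2 = {u2, v2}
  B3 = {u3, u4, v3, v4}
u0 ∈ B0, v0 ∈ B0 → same block
Bisimilar ⇒ trace-equivalent.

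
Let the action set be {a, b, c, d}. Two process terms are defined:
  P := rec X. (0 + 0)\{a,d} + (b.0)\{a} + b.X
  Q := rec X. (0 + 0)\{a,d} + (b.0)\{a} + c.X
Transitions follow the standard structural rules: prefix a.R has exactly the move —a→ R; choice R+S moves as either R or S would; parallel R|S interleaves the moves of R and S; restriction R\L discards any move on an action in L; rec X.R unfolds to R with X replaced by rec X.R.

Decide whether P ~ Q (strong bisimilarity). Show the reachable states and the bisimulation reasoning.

not bisimilar

LTS(P): 2 reachable states
  m0 = rec X. (0 + 0)\{a,d} + (b.0)\{a} + b.X :: ··b··> m0, ··b··> m1
  m1 = 0\{a} :: (no moves)
LTS(Q): 2 reachable states
  n0 = rec X. (0 + 0)\{a,d} + (b.0)\{a} + c.X :: ··b··> n1, ··c··> n0
  n1 = 0\{a} :: (no moves)
Partition-refinement fixed point:
  B0 = {m0}
  B1 = {m1, n1}
  B2 = {n0}
m0 ∈ B0, n0 ∈ B2 → different blocks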